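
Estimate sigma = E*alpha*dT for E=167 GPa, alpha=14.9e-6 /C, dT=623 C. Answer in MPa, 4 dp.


sigma = 167*1000 * 14.9e-6 * 623 = 1550.2109 MPa


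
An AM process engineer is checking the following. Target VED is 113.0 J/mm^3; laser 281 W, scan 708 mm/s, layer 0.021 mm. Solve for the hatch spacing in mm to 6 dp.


h = 281 / (113.0*708*0.021) = 0.167254 mm


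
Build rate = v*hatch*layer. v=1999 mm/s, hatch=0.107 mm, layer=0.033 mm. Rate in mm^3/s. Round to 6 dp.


Rate = 1999 * 0.107 * 0.033 = 7.058469 mm^3/s


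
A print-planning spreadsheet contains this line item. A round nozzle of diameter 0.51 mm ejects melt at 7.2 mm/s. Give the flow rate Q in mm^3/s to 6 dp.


A = pi*(0.51/2)^2 = 0.20428206 mm^2
Q = 0.20428206 * 7.2 = 1.470831 mm^3/s


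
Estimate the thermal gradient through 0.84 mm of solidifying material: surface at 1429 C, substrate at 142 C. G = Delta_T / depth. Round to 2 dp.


G = (1429-142)/0.84 = 1532.14 C/mm


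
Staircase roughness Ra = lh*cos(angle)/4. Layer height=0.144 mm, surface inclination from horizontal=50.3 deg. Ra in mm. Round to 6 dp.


Ra = 0.144 * cos(50.3) / 4 = 0.022996 mm


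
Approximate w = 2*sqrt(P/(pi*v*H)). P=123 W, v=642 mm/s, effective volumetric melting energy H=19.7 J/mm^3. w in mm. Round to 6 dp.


w = 2*sqrt(123/(pi*642*19.7)) = 0.111277 mm


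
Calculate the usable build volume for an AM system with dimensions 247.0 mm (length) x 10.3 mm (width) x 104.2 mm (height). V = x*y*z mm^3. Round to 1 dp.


V = 247.0 * 10.3 * 104.2 = 265095.2 mm^3


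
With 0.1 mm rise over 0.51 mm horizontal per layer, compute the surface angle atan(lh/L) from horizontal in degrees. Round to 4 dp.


angle = atan(0.1/0.51) = 11.0937 degrees


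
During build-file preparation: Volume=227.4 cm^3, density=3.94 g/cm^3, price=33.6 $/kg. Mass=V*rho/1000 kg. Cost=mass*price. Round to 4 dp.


Mass = 227.4*3.94/1000 = 0.895956 kg
Cost = 0.895956 * 33.6 = 30.1041 $


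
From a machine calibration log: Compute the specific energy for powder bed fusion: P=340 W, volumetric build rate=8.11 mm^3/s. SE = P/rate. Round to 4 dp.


SE = 340 / 8.11 = 41.9236 J/mm^3


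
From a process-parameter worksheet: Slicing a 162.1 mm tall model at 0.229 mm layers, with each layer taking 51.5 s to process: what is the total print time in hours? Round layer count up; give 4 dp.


Layers = ceil(162.1/0.229) = 708
t = 708 * 51.5 / 3600 = 10.1283 hrs


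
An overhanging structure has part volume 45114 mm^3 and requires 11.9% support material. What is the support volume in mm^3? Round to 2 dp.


V_support = 45114 * 0.119 = 5368.57 mm^3


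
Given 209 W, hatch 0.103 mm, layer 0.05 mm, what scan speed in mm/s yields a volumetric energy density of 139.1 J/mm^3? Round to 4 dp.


v = 209 / (139.1*0.103*0.05) = 291.7507 mm/s


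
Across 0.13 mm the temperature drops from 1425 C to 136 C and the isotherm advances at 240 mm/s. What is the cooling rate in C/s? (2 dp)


G = (1425-136)/0.13 = 9915.38461538 C/mm
CR = 9915.38461538 * 240 = 2379692.31 C/s


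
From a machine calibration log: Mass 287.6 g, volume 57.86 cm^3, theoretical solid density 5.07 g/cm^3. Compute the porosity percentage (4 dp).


rho_part = 287.6 / 57.86 = 4.97061873 g/cm^3
Porosity = (1 - 4.97061873/5.07)*100 = 1.9602 %


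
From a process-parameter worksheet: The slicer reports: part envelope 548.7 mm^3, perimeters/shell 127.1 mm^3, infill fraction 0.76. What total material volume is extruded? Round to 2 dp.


V_infill = (548.7 - 127.1) * 0.76 = 320.42
V_total = 127.1 + 320.42 = 447.52 mm^3


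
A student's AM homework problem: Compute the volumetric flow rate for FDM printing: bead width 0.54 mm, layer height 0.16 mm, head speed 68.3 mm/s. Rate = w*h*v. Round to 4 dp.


Rate = 0.54 * 0.16 * 68.3 = 5.9011 mm^3/s


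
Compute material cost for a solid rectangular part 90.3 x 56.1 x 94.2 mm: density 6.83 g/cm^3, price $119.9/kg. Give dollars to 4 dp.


V = 90.3 * 56.1 * 94.2 = 477201.186 mm^3 = 477.201186 cm^3
Mass = 477.201186 * 6.83 / 1000 = 3.2592841 kg
Cost = 3.2592841 * 119.9 = 390.7882 $


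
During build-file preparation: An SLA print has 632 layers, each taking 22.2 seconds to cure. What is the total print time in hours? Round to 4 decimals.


t = 632 * 22.2 / 3600 = 3.8973 hrs


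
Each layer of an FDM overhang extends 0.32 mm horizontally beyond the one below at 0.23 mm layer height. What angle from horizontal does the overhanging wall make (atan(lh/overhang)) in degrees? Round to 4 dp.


angle = atan(0.23/0.32) = 35.7067 degrees


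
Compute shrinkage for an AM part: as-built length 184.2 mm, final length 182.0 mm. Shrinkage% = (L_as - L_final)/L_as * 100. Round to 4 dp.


Shrinkage = ((184.2-182.0)/184.2)*100 = 1.1944 %


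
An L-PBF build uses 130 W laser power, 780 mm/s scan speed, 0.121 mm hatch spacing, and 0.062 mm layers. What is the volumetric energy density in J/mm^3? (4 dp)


E = 130 / (780*0.121*0.062) = 22.2163 J/mm^3


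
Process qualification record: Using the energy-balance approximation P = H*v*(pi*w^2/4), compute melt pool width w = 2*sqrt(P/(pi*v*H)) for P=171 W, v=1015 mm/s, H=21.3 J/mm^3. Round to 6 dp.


w = 2*sqrt(171/(pi*1015*21.3)) = 0.100353 mm


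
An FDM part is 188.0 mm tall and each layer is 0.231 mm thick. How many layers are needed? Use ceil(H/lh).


Layers = ceil(188.0/0.231) = 814


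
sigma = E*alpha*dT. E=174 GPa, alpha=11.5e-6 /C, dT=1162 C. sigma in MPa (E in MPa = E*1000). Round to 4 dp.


sigma = 174*1000 * 11.5e-6 * 1162 = 2325.162 MPa


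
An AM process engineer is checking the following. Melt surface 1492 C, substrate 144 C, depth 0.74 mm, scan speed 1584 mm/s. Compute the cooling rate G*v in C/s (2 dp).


G = (1492-144)/0.74 = 1821.62162162 C/mm
CR = 1821.62162162 * 1584 = 2885448.65 C/s


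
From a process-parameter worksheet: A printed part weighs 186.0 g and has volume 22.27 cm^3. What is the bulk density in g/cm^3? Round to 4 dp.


rho = 186.0 / 22.27 = 8.352 g/cm^3


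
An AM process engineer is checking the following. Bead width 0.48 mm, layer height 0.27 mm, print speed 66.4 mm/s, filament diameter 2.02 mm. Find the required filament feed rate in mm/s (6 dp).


Q = 0.48 * 0.27 * 66.4 = 8.60544 mm^3/s
A_fil = pi*(2.02/2)^2 = 3.20473867 mm^2
v_feed = 8.60544 / 3.20473867 = 2.685224 mm/s


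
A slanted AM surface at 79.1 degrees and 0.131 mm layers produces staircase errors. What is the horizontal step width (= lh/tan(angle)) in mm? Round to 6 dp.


step = 0.131 / tan(79.1) = 0.025227 mm


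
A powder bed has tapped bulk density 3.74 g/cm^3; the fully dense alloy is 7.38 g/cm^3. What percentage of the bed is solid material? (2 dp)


Packing = (3.74/7.38)*100 = 50.68 %


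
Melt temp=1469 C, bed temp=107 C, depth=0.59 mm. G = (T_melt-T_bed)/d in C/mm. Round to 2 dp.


G = (1469-107)/0.59 = 2308.47 C/mm


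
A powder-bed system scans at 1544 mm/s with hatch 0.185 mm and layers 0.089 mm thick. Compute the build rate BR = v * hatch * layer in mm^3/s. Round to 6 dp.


Rate = 1544 * 0.185 * 0.089 = 25.42196 mm^3/s


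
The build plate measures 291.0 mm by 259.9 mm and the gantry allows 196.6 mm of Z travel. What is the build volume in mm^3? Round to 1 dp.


V = 291.0 * 259.9 * 196.6 = 14869034.9 mm^3


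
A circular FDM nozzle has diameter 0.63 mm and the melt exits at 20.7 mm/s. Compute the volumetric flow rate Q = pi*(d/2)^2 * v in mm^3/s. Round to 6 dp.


A = pi*(0.63/2)^2 = 0.31172453 mm^2
Q = 0.31172453 * 20.7 = 6.452698 mm^3/s


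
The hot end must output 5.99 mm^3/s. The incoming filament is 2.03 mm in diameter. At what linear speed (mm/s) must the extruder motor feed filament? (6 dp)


A = pi*(2.03/2)^2 = 3.236547
v = 5.99 / 3.236547 = 1.850738 mm/s


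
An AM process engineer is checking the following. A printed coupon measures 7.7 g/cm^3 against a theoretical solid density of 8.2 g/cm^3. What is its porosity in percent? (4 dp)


Porosity = (1-7.7/8.2)*100 = 6.0976 %


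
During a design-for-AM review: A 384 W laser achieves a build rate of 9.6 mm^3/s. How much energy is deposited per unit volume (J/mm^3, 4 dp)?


SE = 384 / 9.6 = 40.0 J/mm^3


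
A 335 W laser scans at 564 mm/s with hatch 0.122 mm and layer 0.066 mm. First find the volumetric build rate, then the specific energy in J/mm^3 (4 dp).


Build rate = 564 * 0.122 * 0.066 = 4.541328 mm^3/s
SE = 335 / 4.541328 = 73.767 J/mm^3


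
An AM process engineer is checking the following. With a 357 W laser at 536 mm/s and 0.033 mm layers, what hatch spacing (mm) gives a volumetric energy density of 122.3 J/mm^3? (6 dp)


h = 357 / (122.3*536*0.033) = 0.16503 mm


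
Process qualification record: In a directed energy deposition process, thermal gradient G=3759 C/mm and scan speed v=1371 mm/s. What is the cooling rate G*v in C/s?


CR = 3759 * 1371 = 5153589 C/s


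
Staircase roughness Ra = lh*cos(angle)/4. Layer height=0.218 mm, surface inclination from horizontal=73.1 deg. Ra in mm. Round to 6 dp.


Ra = 0.218 * cos(73.1) / 4 = 0.015843 mm


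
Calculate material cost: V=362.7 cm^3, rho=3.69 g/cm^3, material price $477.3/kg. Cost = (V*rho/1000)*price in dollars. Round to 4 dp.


Mass = 362.7*3.69/1000 = 1.338363 kg
Cost = 1.338363 * 477.3 = 638.8007 $


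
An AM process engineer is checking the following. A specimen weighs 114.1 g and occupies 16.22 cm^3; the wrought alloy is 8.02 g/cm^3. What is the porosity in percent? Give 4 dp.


rho_part = 114.1 / 16.22 = 7.03452528 g/cm^3
Porosity = (1 - 7.03452528/8.02)*100 = 12.2877 %


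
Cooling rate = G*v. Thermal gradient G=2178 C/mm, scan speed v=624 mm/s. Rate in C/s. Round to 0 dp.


CR = 2178 * 624 = 1359072 C/s


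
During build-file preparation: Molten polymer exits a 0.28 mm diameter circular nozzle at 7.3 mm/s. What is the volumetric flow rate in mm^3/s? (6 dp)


A = pi*(0.28/2)^2 = 0.06157522 mm^2
Q = 0.06157522 * 7.3 = 0.449499 mm^3/s


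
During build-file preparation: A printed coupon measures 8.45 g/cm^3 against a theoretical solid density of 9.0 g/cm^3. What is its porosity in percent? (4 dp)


Porosity = (1-8.45/9.0)*100 = 6.1111 %


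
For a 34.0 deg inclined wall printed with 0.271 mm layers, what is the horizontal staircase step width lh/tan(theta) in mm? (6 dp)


step = 0.271 / tan(34.0) = 0.401774 mm


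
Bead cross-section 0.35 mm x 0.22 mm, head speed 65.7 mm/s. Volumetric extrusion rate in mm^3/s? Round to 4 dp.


Rate = 0.35 * 0.22 * 65.7 = 5.0589 mm^3/s


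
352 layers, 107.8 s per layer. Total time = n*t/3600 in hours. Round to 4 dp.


t = 352 * 107.8 / 3600 = 10.5404 hrs


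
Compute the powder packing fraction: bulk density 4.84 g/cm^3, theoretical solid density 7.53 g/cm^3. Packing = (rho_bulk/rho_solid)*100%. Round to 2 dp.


Packing = (4.84/7.53)*100 = 64.28 %


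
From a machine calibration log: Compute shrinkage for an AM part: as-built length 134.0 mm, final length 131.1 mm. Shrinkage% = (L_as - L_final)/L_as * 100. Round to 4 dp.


Shrinkage = ((134.0-131.1)/134.0)*100 = 2.1642 %


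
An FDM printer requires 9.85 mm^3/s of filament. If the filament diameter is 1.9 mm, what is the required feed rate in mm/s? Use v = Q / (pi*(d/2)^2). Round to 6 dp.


A = pi*(1.9/2)^2 = 2.835287
v = 9.85 / 2.835287 = 3.474075 mm/s


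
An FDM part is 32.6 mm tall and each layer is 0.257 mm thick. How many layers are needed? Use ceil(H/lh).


Layers = ceil(32.6/0.257) = 127


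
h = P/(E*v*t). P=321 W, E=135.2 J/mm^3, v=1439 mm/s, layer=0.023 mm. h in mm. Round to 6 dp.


h = 321 / (135.2*1439*0.023) = 0.071736 mm


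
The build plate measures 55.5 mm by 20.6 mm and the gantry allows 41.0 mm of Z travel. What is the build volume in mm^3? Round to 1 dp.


V = 55.5 * 20.6 * 41.0 = 46875.3 mm^3


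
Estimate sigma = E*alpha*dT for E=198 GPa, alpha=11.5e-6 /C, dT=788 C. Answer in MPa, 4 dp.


sigma = 198*1000 * 11.5e-6 * 788 = 1794.276 MPa


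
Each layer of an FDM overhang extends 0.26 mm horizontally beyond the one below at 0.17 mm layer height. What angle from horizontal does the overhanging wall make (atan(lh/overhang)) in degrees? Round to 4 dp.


angle = atan(0.17/0.26) = 33.1785 degrees


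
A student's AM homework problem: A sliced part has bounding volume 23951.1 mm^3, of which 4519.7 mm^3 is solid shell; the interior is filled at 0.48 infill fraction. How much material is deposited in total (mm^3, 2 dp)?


V_infill = (23951.1 - 4519.7) * 0.48 = 9327.07
V_total = 4519.7 + 9327.07 = 13846.77 mm^3


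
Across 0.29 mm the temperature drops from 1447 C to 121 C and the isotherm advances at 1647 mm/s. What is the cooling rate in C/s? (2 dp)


G = (1447-121)/0.29 = 4572.4137931 C/mm
CR = 4572.4137931 * 1647 = 7530765.52 C/s


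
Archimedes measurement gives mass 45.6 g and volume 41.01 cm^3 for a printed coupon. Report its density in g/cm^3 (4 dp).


rho = 45.6 / 41.01 = 1.1119 g/cm^3


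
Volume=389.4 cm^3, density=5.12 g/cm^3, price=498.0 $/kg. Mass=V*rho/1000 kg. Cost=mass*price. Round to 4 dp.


Mass = 389.4*5.12/1000 = 1.993728 kg
Cost = 1.993728 * 498.0 = 992.8765 $


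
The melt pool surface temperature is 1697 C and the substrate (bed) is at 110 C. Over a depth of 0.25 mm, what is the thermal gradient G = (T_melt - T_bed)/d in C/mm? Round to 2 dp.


G = (1697-110)/0.25 = 6348.0 C/mm


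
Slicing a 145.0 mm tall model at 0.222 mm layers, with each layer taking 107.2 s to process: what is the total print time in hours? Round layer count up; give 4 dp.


Layers = ceil(145.0/0.222) = 654
t = 654 * 107.2 / 3600 = 19.4747 hrs


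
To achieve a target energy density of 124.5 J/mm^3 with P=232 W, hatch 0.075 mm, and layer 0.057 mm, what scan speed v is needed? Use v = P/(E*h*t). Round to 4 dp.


v = 232 / (124.5*0.075*0.057) = 435.8956 mm/s


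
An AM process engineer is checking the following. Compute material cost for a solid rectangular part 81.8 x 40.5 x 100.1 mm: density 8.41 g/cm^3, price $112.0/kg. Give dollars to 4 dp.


V = 81.8 * 40.5 * 100.1 = 331621.29 mm^3 = 331.62129 cm^3
Mass = 331.62129 * 8.41 / 1000 = 2.78893505 kg
Cost = 2.78893505 * 112.0 = 312.3607 $


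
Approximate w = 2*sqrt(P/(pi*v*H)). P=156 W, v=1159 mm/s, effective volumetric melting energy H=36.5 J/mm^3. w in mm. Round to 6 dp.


w = 2*sqrt(156/(pi*1159*36.5)) = 0.068522 mm


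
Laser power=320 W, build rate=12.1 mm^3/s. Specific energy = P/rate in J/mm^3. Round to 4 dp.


SE = 320 / 12.1 = 26.4463 J/mm^3


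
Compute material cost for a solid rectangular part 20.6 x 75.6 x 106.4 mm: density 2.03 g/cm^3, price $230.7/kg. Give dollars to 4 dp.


V = 20.6 * 75.6 * 106.4 = 165703.104 mm^3 = 165.703104 cm^3
Mass = 165.703104 * 2.03 / 1000 = 0.3363773 kg
Cost = 0.3363773 * 230.7 = 77.6022 $


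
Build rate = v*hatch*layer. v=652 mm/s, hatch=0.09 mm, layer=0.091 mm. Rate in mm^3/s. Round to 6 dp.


Rate = 652 * 0.09 * 0.091 = 5.33988 mm^3/s


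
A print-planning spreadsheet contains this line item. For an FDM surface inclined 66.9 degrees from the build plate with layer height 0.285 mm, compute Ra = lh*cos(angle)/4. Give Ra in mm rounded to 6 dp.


Ra = 0.285 * cos(66.9) / 4 = 0.027954 mm


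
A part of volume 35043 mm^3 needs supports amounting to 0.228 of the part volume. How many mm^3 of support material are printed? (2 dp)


V_support = 35043 * 0.228 = 7989.8 mm^3


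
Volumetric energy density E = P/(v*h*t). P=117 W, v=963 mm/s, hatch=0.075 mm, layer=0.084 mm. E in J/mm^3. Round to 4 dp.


E = 117 / (963*0.075*0.084) = 19.285 J/mm^3


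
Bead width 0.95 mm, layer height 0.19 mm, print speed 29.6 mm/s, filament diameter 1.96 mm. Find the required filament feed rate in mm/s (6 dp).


Q = 0.95 * 0.19 * 29.6 = 5.3428 mm^3/s
A_fil = pi*(1.96/2)^2 = 3.01718558 mm^2
v_feed = 5.3428 / 3.01718558 = 1.770789 mm/s


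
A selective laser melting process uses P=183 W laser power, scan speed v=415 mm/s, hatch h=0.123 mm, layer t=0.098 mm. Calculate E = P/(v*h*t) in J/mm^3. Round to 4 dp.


E = 183 / (415*0.123*0.098) = 36.5824 J/mm^3


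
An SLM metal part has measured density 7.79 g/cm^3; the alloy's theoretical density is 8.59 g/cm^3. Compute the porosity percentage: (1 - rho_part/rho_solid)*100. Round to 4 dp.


Porosity = (1-7.79/8.59)*100 = 9.3132 %


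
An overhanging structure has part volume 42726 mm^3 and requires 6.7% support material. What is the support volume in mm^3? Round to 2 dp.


V_support = 42726 * 0.067 = 2862.64 mm^3


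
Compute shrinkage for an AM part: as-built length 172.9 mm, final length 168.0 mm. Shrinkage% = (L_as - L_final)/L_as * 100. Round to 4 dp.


Shrinkage = ((172.9-168.0)/172.9)*100 = 2.834 %


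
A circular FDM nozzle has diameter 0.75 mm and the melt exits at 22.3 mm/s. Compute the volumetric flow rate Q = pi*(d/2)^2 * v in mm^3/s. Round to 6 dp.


A = pi*(0.75/2)^2 = 0.44178647 mm^2
Q = 0.44178647 * 22.3 = 9.851838 mm^3/s


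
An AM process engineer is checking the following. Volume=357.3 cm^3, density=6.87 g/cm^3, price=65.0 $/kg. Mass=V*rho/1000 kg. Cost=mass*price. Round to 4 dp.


Mass = 357.3*6.87/1000 = 2.454651 kg
Cost = 2.454651 * 65.0 = 159.5523 $


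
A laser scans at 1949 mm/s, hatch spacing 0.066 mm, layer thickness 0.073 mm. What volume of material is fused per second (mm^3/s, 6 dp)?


Rate = 1949 * 0.066 * 0.073 = 9.390282 mm^3/s


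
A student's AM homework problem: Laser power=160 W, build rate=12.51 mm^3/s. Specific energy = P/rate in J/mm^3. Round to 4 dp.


SE = 160 / 12.51 = 12.7898 J/mm^3


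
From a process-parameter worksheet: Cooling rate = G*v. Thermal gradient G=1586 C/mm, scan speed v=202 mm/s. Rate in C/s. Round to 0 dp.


CR = 1586 * 202 = 320372 C/s


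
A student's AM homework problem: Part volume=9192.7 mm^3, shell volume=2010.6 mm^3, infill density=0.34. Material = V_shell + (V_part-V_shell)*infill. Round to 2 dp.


V_infill = (9192.7 - 2010.6) * 0.34 = 2441.91
V_total = 2010.6 + 2441.91 = 4452.51 mm^3


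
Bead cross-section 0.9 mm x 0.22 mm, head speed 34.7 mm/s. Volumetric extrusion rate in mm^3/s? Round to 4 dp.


Rate = 0.9 * 0.22 * 34.7 = 6.8706 mm^3/s


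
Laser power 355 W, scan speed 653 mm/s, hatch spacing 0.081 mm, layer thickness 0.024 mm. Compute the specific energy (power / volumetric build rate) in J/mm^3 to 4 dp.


Build rate = 653 * 0.081 * 0.024 = 1.269432 mm^3/s
SE = 355 / 1.269432 = 279.6526 J/mm^3


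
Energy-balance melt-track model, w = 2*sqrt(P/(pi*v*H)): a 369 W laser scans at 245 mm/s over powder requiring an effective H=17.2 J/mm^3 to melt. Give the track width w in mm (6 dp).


w = 2*sqrt(369/(pi*245*17.2)) = 0.333904 mm


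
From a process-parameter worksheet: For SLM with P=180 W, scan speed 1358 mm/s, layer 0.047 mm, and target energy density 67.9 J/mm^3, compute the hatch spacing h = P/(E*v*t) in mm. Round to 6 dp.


h = 180 / (67.9*1358*0.047) = 0.041534 mm


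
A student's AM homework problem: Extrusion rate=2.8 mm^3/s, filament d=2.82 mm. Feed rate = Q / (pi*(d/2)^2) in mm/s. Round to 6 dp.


A = pi*(2.82/2)^2 = 6.2458
v = 2.8 / 6.2458 = 0.448301 mm/s


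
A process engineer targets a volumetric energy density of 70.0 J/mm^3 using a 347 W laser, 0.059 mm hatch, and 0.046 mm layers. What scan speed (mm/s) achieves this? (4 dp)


v = 347 / (70.0*0.059*0.046) = 1826.5081 mm/s


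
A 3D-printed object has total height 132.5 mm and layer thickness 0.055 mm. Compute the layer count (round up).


Layers = ceil(132.5/0.055) = 2410


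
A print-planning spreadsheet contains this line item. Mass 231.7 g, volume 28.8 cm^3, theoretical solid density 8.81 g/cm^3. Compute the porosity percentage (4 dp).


rho_part = 231.7 / 28.8 = 8.04513889 g/cm^3
Porosity = (1 - 8.04513889/8.81)*100 = 8.6817 %


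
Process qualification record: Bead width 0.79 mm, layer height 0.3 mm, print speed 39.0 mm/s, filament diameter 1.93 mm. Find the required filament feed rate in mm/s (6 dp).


Q = 0.79 * 0.3 * 39.0 = 9.243 mm^3/s
A_fil = pi*(1.93/2)^2 = 2.92552962 mm^2
v_feed = 9.243 / 2.92552962 = 3.159428 mm/s


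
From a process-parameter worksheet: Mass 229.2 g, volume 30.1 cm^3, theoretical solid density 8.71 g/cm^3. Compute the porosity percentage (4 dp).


rho_part = 229.2 / 30.1 = 7.61461794 g/cm^3
Porosity = (1 - 7.61461794/8.71)*100 = 12.5761 %


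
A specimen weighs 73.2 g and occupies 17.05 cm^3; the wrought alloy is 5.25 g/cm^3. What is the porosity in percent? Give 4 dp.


rho_part = 73.2 / 17.05 = 4.29325513 g/cm^3
Porosity = (1 - 4.29325513/5.25)*100 = 18.2237 %


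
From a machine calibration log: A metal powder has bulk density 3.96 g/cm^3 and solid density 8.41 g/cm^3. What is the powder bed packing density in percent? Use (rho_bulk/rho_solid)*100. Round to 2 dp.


Packing = (3.96/8.41)*100 = 47.09 %


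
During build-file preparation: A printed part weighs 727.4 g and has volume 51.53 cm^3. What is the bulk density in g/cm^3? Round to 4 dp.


rho = 727.4 / 51.53 = 14.116 g/cm^3


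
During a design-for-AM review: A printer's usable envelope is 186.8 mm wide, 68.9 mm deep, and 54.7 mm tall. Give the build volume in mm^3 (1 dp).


V = 186.8 * 68.9 * 54.7 = 704017.4 mm^3


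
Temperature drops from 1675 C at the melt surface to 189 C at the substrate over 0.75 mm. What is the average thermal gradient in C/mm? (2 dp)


G = (1675-189)/0.75 = 1981.33 C/mm


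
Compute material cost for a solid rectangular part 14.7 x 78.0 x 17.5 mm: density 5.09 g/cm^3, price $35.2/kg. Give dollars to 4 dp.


V = 14.7 * 78.0 * 17.5 = 20065.5 mm^3 = 20.0655 cm^3
Mass = 20.0655 * 5.09 / 1000 = 0.1021334 kg
Cost = 0.1021334 * 35.2 = 3.5951 $


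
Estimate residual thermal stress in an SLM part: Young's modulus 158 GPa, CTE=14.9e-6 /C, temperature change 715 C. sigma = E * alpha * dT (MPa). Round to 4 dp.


sigma = 158*1000 * 14.9e-6 * 715 = 1683.253 MPa


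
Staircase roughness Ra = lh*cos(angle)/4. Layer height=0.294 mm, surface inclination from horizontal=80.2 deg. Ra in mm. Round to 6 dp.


Ra = 0.294 * cos(80.2) / 4 = 0.01251 mm


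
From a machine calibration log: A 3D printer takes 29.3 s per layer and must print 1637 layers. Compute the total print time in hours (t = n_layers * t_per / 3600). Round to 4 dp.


t = 1637 * 29.3 / 3600 = 13.3234 hrs


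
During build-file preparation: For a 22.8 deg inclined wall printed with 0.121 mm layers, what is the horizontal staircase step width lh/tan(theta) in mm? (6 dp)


step = 0.121 / tan(22.8) = 0.287848 mm


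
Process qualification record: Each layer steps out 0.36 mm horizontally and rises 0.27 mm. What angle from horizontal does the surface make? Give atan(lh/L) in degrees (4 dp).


angle = atan(0.27/0.36) = 36.8699 degrees


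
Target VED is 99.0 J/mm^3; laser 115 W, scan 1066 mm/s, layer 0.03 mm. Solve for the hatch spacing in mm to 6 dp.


h = 115 / (99.0*1066*0.03) = 0.036323 mm


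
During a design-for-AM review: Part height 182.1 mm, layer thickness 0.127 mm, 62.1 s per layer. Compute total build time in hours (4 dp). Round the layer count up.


Layers = ceil(182.1/0.127) = 1434
t = 1434 * 62.1 / 3600 = 24.7365 hrs


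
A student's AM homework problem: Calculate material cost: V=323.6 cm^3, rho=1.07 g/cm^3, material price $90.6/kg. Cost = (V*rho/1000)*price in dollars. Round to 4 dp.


Mass = 323.6*1.07/1000 = 0.346252 kg
Cost = 0.346252 * 90.6 = 31.3704 $


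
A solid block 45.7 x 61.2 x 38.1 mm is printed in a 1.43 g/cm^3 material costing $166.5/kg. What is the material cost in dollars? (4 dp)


V = 45.7 * 61.2 * 38.1 = 106559.604 mm^3 = 106.559604 cm^3
Mass = 106.559604 * 1.43 / 1000 = 0.15238023 kg
Cost = 0.15238023 * 166.5 = 25.3713 $


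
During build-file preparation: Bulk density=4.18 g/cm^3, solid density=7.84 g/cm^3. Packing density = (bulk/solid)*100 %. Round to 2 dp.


Packing = (4.18/7.84)*100 = 53.32 %


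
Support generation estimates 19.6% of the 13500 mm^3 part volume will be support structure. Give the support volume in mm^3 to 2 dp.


V_support = 13500 * 0.196 = 2646.0 mm^3


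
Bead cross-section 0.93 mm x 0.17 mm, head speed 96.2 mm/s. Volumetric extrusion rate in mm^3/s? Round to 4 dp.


Rate = 0.93 * 0.17 * 96.2 = 15.2092 mm^3/s


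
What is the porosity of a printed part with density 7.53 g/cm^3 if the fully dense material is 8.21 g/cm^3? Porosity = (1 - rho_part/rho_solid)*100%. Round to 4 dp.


Porosity = (1-7.53/8.21)*100 = 8.2826 %


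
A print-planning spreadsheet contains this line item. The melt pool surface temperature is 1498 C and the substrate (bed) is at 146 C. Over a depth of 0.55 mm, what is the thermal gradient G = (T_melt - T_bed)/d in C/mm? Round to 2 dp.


G = (1498-146)/0.55 = 2458.18 C/mm


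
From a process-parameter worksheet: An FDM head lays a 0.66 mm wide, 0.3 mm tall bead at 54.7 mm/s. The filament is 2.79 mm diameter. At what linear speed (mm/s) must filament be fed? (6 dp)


Q = 0.66 * 0.3 * 54.7 = 10.8306 mm^3/s
A_fil = pi*(2.79/2)^2 = 6.11361784 mm^2
v_feed = 10.8306 / 6.11361784 = 1.771553 mm/s


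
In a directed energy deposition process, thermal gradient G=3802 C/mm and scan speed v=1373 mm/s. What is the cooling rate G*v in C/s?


CR = 3802 * 1373 = 5220146 C/s


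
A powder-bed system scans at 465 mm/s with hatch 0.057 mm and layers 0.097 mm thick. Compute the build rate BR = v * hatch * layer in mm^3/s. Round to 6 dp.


Rate = 465 * 0.057 * 0.097 = 2.570985 mm^3/s


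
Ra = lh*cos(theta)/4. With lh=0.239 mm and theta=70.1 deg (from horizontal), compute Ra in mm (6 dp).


Ra = 0.239 * cos(70.1) / 4 = 0.020338 mm


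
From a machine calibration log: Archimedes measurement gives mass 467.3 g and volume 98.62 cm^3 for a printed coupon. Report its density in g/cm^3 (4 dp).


rho = 467.3 / 98.62 = 4.7384 g/cm^3


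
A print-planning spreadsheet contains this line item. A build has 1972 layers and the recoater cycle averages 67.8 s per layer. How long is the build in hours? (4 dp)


t = 1972 * 67.8 / 3600 = 37.1393 hrs


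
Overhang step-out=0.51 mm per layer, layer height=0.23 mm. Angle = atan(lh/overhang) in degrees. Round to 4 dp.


angle = atan(0.23/0.51) = 24.2744 degrees


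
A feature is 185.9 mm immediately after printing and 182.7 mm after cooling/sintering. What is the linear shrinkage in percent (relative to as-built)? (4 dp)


Shrinkage = ((185.9-182.7)/185.9)*100 = 1.7214 %


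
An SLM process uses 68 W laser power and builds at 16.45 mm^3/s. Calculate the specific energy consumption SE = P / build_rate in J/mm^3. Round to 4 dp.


SE = 68 / 16.45 = 4.1337 J/mm^3


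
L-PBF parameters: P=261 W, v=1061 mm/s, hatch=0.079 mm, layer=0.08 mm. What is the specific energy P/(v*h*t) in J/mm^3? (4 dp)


Build rate = 1061 * 0.079 * 0.08 = 6.70552 mm^3/s
SE = 261 / 6.70552 = 38.9232 J/mm^3


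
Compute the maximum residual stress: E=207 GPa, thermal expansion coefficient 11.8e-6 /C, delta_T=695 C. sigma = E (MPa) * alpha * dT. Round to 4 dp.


sigma = 207*1000 * 11.8e-6 * 695 = 1697.607 MPa


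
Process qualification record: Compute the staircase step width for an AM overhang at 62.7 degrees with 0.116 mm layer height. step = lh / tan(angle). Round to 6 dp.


step = 0.116 / tan(62.7) = 0.059872 mm


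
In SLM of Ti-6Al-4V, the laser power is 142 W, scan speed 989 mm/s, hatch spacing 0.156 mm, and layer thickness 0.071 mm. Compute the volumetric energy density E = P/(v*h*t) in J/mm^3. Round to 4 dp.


E = 142 / (989*0.156*0.071) = 12.9631 J/mm^3


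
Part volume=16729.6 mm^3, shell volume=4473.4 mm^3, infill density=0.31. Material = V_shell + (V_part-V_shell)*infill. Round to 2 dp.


V_infill = (16729.6 - 4473.4) * 0.31 = 3799.42
V_total = 4473.4 + 3799.42 = 8272.82 mm^3


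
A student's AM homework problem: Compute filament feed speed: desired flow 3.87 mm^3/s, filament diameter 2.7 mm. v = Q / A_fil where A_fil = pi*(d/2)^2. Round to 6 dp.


A = pi*(2.7/2)^2 = 5.725553
v = 3.87 / 5.725553 = 0.675917 mm/s


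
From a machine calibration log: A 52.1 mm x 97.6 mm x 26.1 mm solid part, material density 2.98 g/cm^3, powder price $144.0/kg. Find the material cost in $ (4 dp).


V = 52.1 * 97.6 * 26.1 = 132717.456 mm^3 = 132.717456 cm^3
Mass = 132.717456 * 2.98 / 1000 = 0.39549802 kg
Cost = 0.39549802 * 144.0 = 56.9517 $


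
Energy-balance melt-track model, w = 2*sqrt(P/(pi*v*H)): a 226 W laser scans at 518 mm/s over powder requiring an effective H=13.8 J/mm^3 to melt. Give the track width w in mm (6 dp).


w = 2*sqrt(226/(pi*518*13.8)) = 0.200634 mm


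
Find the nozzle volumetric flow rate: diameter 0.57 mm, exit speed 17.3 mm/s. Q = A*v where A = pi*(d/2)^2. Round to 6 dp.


A = pi*(0.57/2)^2 = 0.25517586 mm^2
Q = 0.25517586 * 17.3 = 4.414542 mm^3/s


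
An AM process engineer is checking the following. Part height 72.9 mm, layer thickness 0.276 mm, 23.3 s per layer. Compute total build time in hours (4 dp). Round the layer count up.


Layers = ceil(72.9/0.276) = 265
t = 265 * 23.3 / 3600 = 1.7151 hrs


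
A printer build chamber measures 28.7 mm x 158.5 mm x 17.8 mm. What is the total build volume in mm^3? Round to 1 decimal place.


V = 28.7 * 158.5 * 17.8 = 80971.3 mm^3


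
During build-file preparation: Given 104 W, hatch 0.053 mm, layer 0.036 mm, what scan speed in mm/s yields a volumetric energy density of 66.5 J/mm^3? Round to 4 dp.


v = 104 / (66.5*0.053*0.036) = 819.6592 mm/s


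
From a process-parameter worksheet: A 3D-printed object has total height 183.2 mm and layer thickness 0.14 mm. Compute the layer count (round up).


Layers = ceil(183.2/0.14) = 1309


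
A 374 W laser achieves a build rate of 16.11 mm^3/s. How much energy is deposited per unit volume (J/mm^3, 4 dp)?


SE = 374 / 16.11 = 23.2154 J/mm^3


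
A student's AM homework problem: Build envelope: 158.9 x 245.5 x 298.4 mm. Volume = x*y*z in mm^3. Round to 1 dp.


V = 158.9 * 245.5 * 298.4 = 11640569.1 mm^3


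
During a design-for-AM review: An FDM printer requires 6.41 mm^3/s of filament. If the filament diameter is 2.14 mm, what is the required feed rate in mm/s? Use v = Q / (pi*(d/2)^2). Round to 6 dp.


A = pi*(2.14/2)^2 = 3.596809
v = 6.41 / 3.596809 = 1.782135 mm/s


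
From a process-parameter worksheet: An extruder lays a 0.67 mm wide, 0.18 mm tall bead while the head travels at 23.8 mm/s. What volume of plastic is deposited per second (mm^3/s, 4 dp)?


Rate = 0.67 * 0.18 * 23.8 = 2.8703 mm^3/s


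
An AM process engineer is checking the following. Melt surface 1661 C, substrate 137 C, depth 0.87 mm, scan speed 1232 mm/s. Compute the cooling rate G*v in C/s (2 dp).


G = (1661-137)/0.87 = 1751.72413793 C/mm
CR = 1751.72413793 * 1232 = 2158124.14 C/s


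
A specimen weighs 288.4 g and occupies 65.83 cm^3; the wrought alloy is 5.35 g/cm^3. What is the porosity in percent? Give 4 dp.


rho_part = 288.4 / 65.83 = 4.38098132 g/cm^3
Porosity = (1 - 4.38098132/5.35)*100 = 18.1125 %


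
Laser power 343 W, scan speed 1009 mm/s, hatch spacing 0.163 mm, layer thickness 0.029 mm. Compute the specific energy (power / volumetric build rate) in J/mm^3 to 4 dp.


Build rate = 1009 * 0.163 * 0.029 = 4.769543 mm^3/s
SE = 343 / 4.769543 = 71.9146 J/mm^3


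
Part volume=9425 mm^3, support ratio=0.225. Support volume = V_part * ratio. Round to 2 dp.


V_support = 9425 * 0.225 = 2120.63 mm^3


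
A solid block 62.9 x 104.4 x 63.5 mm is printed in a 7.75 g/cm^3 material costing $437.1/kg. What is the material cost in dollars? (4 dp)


V = 62.9 * 104.4 * 63.5 = 416989.26 mm^3 = 416.98926 cm^3
Mass = 416.98926 * 7.75 / 1000 = 3.23166677 kg
Cost = 3.23166677 * 437.1 = 1412.5615 $


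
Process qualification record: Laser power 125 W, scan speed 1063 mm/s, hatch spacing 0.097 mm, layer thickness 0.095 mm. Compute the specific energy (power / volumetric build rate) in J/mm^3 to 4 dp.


Build rate = 1063 * 0.097 * 0.095 = 9.795545 mm^3/s
SE = 125 / 9.795545 = 12.7609 J/mm^3


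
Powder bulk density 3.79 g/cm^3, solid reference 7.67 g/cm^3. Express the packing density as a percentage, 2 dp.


Packing = (3.79/7.67)*100 = 49.41 %


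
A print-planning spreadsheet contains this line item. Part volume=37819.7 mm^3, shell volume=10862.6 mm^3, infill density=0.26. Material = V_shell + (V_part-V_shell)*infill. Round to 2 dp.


V_infill = (37819.7 - 10862.6) * 0.26 = 7008.85
V_total = 10862.6 + 7008.85 = 17871.45 mm^3


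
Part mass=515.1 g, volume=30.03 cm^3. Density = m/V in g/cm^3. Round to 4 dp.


rho = 515.1 / 30.03 = 17.1528 g/cm^3


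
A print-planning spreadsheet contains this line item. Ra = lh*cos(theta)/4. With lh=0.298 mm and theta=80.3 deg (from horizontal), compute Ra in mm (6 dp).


Ra = 0.298 * cos(80.3) / 4 = 0.012552 mm


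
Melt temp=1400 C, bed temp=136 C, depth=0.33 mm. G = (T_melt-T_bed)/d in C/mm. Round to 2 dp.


G = (1400-136)/0.33 = 3830.3 C/mm


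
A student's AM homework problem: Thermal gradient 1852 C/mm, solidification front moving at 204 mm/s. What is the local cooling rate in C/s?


CR = 1852 * 204 = 377808 C/s


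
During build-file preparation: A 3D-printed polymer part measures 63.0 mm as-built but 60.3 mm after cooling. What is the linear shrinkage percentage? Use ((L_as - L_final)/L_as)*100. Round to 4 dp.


Shrinkage = ((63.0-60.3)/63.0)*100 = 4.2857 %


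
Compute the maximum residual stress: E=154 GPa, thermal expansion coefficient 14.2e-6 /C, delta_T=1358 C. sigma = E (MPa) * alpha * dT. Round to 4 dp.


sigma = 154*1000 * 14.2e-6 * 1358 = 2969.6744 MPa


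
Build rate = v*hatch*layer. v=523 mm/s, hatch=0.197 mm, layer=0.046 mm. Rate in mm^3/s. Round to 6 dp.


Rate = 523 * 0.197 * 0.046 = 4.739426 mm^3/s


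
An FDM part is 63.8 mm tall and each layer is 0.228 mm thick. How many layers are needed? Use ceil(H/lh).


Layers = ceil(63.8/0.228) = 280


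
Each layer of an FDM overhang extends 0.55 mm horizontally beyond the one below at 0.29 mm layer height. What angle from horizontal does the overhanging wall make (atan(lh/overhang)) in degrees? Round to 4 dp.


angle = atan(0.29/0.55) = 27.8015 degrees


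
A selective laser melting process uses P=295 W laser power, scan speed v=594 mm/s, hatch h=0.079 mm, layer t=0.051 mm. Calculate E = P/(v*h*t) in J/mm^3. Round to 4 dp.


E = 295 / (594*0.079*0.051) = 123.2646 J/mm^3


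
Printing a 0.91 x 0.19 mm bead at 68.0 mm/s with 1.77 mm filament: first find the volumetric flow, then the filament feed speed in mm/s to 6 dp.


Q = 0.91 * 0.19 * 68.0 = 11.7572 mm^3/s
A_fil = pi*(1.77/2)^2 = 2.46057391 mm^2
v_feed = 11.7572 / 2.46057391 = 4.778235 mm/s


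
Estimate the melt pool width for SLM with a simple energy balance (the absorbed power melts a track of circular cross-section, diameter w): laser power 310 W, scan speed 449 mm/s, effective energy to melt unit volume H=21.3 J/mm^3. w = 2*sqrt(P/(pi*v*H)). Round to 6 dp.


w = 2*sqrt(310/(pi*449*21.3)) = 0.203153 mm


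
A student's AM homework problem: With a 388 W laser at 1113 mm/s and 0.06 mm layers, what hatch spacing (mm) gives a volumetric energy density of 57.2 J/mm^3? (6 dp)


h = 388 / (57.2*1113*0.06) = 0.101576 mm


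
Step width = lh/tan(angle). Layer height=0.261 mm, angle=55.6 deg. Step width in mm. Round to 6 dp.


step = 0.261 / tan(55.6) = 0.17871 mm


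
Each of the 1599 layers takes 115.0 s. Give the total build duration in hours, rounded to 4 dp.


t = 1599 * 115.0 / 3600 = 51.0792 hrs


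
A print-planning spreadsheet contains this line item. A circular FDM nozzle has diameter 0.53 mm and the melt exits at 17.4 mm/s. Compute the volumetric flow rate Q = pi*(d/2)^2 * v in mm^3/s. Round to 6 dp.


A = pi*(0.53/2)^2 = 0.22061834 mm^2
Q = 0.22061834 * 17.4 = 3.838759 mm^3/s


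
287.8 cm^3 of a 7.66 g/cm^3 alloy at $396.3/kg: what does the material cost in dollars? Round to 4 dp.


Mass = 287.8*7.66/1000 = 2.204548 kg
Cost = 2.204548 * 396.3 = 873.6624 $


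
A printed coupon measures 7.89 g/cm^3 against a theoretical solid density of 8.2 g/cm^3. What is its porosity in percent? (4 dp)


Porosity = (1-7.89/8.2)*100 = 3.7805 %


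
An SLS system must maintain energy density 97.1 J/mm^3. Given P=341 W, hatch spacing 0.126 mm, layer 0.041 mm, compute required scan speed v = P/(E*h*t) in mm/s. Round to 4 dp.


v = 341 / (97.1*0.126*0.041) = 679.7994 mm/s


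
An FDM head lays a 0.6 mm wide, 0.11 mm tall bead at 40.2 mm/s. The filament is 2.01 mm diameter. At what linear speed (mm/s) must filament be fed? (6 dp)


Q = 0.6 * 0.11 * 40.2 = 2.6532 mm^3/s
A_fil = pi*(2.01/2)^2 = 3.17308712 mm^2
v_feed = 2.6532 / 3.17308712 = 0.836157 mm/s


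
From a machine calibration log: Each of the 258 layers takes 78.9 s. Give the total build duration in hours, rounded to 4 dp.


t = 258 * 78.9 / 3600 = 5.6545 hrs


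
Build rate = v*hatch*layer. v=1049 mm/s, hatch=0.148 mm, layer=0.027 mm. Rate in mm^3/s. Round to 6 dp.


Rate = 1049 * 0.148 * 0.027 = 4.191804 mm^3/s


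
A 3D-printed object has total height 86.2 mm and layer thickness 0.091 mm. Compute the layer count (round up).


Layers = ceil(86.2/0.091) = 948


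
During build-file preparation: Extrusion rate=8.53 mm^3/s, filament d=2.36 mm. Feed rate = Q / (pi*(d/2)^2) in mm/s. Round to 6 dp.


A = pi*(2.36/2)^2 = 4.374354
v = 8.53 / 4.374354 = 1.950002 mm/s


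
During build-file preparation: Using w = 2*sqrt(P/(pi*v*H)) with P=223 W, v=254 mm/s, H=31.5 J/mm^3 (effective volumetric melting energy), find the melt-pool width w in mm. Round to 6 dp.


w = 2*sqrt(223/(pi*254*31.5)) = 0.18838 mm


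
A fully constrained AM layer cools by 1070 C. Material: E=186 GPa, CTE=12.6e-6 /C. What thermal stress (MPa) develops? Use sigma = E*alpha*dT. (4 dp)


sigma = 186*1000 * 12.6e-6 * 1070 = 2507.652 MPa


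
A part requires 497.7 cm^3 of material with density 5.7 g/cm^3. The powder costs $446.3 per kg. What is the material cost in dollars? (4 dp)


Mass = 497.7*5.7/1000 = 2.83689 kg
Cost = 2.83689 * 446.3 = 1266.104 $


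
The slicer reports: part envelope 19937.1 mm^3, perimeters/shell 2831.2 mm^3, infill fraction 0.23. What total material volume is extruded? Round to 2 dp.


V_infill = (19937.1 - 2831.2) * 0.23 = 3934.36
V_total = 2831.2 + 3934.36 = 6765.56 mm^3


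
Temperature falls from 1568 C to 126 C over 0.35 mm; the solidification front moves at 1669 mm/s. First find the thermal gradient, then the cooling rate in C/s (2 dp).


G = (1568-126)/0.35 = 4120.0 C/mm
CR = 4120.0 * 1669 = 6876280.0 C/s


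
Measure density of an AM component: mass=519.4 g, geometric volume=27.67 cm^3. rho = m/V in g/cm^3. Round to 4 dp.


rho = 519.4 / 27.67 = 18.7712 g/cm^3


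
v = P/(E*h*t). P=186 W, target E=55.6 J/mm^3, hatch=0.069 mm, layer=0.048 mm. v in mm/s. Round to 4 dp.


v = 186 / (55.6*0.069*0.048) = 1010.0615 mm/s


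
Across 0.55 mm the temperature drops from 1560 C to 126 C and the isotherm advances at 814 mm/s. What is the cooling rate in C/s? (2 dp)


G = (1560-126)/0.55 = 2607.27272727 C/mm
CR = 2607.27272727 * 814 = 2122320.0 C/s


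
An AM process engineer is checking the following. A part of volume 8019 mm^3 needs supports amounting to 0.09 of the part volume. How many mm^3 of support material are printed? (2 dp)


V_support = 8019 * 0.09 = 721.71 mm^3


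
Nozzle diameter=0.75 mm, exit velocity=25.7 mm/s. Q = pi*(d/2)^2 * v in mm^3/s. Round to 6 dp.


A = pi*(0.75/2)^2 = 0.44178647 mm^2
Q = 0.44178647 * 25.7 = 11.353912 mm^3/s
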